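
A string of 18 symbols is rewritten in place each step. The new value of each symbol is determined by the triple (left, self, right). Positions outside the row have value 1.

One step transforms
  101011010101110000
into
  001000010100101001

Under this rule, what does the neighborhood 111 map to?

At position 12 the neighborhood is 111; the next row has 1 there.

1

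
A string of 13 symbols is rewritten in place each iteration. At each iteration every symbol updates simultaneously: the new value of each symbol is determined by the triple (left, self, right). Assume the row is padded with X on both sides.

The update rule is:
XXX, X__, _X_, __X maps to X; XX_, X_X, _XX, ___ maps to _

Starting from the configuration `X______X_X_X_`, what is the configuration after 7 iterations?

XXX___X__XX_X

_X____XX_X_X_
_XX__X___X_X_
___XXXX_XX_X_
X_X_XX_____X_
__X___X___XX_
XXXX_XXX_X___
XXX___X__XX_X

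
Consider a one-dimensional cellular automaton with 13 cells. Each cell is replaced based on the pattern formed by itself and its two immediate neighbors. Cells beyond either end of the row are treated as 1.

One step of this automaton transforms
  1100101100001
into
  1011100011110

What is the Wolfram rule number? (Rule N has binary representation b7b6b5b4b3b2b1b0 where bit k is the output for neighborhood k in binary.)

151

position 0: 111 → 1  (bit 7 = 1)
position 1: 110 → 0  (bit 6 = 0)
position 5: 101 → 0  (bit 5 = 0)
position 2: 100 → 1  (bit 4 = 1)
position 6: 011 → 0  (bit 3 = 0)
position 4: 010 → 1  (bit 2 = 1)
position 3: 001 → 1  (bit 1 = 1)
position 9: 000 → 1  (bit 0 = 1)
bits b7..b0 = 10010111 = 151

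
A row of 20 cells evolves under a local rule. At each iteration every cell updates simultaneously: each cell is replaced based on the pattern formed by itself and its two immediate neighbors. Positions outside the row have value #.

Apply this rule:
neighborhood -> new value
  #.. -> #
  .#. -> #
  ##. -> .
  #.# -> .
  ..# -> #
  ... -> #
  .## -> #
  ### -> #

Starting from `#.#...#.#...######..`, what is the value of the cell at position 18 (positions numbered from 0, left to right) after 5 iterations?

iteration 1: ..#####.#########.##
iteration 2: ######..########..##
iteration 3: #####.#########.####
iteration 4: ####..########..####
iteration 5: ###.#########.######
position 18 holds #

#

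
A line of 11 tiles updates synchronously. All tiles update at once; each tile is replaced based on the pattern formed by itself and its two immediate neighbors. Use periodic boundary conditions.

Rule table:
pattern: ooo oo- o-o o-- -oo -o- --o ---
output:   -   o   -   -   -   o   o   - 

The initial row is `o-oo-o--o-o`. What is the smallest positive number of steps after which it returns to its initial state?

2

step 1: o--o-o-oo--
step 2: o-oo-o--o-o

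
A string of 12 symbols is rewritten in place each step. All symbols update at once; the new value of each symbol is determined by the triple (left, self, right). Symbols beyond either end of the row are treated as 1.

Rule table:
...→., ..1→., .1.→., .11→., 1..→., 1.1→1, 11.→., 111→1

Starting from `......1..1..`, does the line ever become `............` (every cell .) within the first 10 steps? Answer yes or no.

............
all cells are . at step 1

yes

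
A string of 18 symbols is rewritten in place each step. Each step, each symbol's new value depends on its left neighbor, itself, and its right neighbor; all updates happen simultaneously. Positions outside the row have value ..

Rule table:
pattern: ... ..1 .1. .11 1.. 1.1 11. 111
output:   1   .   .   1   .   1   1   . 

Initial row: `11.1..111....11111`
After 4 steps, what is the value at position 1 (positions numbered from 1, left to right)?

.

step 1: 111...1.1.11.1...1
step 2: 1.1.1..1.1111..1..
step 3: .1.1....11..1....1
step 4: ..1..11.11....11..
position 1 holds .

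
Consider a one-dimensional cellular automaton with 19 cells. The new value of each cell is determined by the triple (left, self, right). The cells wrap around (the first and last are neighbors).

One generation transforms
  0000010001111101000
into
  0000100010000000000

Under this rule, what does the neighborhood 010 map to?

0

At position 5 the neighborhood is 010; the next row has 0 there.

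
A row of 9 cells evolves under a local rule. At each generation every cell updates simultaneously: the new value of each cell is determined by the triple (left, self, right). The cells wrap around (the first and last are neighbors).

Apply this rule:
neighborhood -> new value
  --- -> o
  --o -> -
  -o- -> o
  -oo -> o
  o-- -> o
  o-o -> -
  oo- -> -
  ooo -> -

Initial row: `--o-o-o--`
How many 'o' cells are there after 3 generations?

6

generation 1: o-o-o-ooo
generation 2: --o-o-o--  (repeats generation 0; period 2)
generation 3: o-o-o-ooo
count of o: 6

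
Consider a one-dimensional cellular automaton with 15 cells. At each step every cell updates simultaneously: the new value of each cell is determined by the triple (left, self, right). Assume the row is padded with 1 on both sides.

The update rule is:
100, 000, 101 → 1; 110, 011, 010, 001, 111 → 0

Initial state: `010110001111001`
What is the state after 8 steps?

101001100000100
010100011110010
101011000001001
010100111100100
101010000010010
010101111001001
101010000100100
010101110010010

010101110010010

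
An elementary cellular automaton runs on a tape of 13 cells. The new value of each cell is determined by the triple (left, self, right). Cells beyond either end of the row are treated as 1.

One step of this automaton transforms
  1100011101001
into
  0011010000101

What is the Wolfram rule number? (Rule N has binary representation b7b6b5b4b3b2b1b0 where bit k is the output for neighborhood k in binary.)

position 0: 111 → 0  (bit 7 = 0)
position 1: 110 → 0  (bit 6 = 0)
position 8: 101 → 0  (bit 5 = 0)
position 2: 100 → 1  (bit 4 = 1)
position 5: 011 → 1  (bit 3 = 1)
position 9: 010 → 0  (bit 2 = 0)
position 4: 001 → 0  (bit 1 = 0)
position 3: 000 → 1  (bit 0 = 1)
bits b7..b0 = 00011001 = 25

25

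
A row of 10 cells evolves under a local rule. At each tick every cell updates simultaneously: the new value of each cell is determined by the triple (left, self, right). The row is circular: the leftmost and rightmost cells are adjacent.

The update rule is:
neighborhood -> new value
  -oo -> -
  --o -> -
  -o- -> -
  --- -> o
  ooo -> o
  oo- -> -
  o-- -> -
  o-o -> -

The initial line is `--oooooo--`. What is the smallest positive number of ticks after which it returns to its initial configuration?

o--oooo--o
----oo----
ooo----ooo
oo--oo--oo
o--------o
--oooooo--

6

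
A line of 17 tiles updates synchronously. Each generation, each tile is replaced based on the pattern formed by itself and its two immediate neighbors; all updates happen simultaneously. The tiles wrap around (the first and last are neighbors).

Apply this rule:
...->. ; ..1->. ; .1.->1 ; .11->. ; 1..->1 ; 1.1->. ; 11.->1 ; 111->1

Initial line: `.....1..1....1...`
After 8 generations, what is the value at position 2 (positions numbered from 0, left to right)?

.

generation 1: .....11.11...11..
generation 2: ......1..11...11.
generation 3: ......11..11...11
generation 4: 1......11..11...1
generation 5: 11......11..11...
generation 6: .11......11..11..
generation 7: ..11......11..11.
generation 8: ...11......11..11
position 2 holds .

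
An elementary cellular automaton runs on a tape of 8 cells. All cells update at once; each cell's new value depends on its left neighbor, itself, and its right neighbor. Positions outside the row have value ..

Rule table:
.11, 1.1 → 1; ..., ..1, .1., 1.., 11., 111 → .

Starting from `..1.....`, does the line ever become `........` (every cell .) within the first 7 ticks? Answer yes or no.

yes

tick 1: ........
all cells are . at tick 1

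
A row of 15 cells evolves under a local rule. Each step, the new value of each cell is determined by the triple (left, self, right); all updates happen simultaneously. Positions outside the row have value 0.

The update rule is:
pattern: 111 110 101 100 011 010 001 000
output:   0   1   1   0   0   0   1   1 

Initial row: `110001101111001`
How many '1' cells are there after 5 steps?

step 1: 010110110001010
step 2: 101011010110100
step 3: 010101101011001
step 4: 101010110101010
step 5: 010101011010100
count of 1: 7

7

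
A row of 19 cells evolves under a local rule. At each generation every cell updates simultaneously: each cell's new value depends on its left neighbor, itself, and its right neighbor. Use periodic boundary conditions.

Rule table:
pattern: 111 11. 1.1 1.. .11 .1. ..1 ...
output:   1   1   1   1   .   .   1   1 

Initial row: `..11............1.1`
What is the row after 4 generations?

generation 1: 11.1111111111111.1.
generation 2: .11.1111111111111.1
generation 3: 1.11.1111111111111.
generation 4: .1.11.1111111111111

.1.11.1111111111111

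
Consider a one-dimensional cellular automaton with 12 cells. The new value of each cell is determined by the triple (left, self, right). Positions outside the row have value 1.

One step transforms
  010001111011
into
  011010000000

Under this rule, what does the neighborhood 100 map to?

At position 2 the neighborhood is 100; the next row has 1 there.

1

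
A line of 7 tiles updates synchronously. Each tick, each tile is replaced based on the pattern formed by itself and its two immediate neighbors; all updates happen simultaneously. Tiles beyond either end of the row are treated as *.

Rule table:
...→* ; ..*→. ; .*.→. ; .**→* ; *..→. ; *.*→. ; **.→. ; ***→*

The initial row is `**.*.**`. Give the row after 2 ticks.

..**.**

tick 1: *....**
tick 2: ..**.**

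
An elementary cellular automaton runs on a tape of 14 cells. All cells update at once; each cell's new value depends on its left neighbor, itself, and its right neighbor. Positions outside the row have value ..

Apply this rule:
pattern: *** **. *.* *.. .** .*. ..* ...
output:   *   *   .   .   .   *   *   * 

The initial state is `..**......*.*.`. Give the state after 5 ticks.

**.*.******.*.
.*.*..*****.*.
**.*.*.****.*.
.*.*.*..***.*.
**.*.*.*.**.*.

**.*.*.*.**.*.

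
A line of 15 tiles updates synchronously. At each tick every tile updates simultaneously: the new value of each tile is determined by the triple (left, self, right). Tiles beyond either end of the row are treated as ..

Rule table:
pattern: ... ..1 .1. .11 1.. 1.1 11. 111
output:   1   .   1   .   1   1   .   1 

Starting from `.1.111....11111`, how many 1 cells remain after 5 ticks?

.11.1.111..111.
...111.1.1..1.1
11..1.11111.111
..1.11.111.1.1.
1.11..1.1.11111
count of 1: 10

10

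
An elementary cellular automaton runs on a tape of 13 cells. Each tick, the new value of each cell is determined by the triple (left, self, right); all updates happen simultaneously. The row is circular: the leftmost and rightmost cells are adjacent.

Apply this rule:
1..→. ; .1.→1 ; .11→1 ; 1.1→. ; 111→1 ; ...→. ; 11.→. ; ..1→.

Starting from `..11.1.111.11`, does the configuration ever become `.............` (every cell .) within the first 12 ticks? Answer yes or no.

no

tick 1: ..1..1.11..1.
tick 2: ..1..1.1...1.
tick 3: ..1..1.1...1.  (fixed point — unchanged through tick 12)
tick 12 is ..1..1.1...1., still not uniform .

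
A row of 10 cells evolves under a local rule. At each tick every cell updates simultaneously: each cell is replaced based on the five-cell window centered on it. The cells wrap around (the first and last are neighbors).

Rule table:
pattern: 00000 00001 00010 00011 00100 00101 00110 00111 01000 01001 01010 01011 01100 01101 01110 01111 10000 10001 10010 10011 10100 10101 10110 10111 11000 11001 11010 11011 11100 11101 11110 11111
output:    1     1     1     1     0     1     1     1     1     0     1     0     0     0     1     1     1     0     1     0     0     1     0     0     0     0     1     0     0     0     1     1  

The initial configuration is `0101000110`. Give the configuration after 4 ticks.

1110101100
1101100000
1000001111
0011111111

0011111111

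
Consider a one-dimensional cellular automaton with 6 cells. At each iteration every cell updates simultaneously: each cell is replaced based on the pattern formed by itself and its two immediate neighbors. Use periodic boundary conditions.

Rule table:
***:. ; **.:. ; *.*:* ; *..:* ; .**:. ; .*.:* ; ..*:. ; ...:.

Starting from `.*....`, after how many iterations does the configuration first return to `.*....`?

6

.**...
...*..
...**.
.....*
*....*
.*....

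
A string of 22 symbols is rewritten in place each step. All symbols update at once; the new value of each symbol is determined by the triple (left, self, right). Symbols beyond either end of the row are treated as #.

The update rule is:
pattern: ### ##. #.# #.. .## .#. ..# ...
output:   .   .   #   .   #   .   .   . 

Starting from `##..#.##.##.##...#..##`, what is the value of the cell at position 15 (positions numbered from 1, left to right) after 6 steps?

step 1: .....##.##.##.......#.
step 2: .....#.##.##.........#
step 3: ......##.##..........#
step 4: ......#.##...........#
step 5: .......##............#
step 6: .......#.............#
position 15 holds .

.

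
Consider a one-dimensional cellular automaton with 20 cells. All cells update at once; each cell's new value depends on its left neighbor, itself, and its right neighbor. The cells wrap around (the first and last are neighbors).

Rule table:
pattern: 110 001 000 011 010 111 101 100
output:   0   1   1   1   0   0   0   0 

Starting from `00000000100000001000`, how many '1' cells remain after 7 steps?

16

11111111001111110011
00000000011000000110
11111111110011111100
10000000000110000001
00111111111100111111
01100000000001100000
11001111111111001111
count of 1: 16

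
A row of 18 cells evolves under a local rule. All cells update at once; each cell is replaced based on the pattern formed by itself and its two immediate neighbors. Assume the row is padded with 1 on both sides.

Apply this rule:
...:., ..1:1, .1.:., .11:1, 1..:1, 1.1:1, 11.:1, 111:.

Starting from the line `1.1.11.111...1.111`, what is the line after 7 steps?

1111..1111.......1

step 1: 11.11111.11.1.11..
step 2: .111...11111.11111
step 3: 11.11.11...111....
step 4: .11111111.11.11..1
step 5: 11......1111111111
step 6: .11....11.........
step 7: 1111..1111.......1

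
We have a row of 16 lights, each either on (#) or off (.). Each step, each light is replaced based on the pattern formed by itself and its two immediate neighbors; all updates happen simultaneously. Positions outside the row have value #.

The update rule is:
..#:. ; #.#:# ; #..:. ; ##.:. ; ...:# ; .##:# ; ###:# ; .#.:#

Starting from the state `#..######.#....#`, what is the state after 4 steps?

#####.##.##.####

step 1: ...#####.##.##.#
step 2: .#.####.##.##.##
step 3: ######.##.##.###
step 4: #####.##.##.####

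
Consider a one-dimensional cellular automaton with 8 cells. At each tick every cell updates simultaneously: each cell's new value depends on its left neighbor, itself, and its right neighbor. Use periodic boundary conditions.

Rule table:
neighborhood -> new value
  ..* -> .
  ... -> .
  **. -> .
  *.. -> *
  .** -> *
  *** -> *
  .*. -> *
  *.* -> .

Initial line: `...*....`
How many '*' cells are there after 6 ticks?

4

...**...
...*.*..
...*.**.
...*.*.*
*..*.*.*
.*.*.*.*
count of *: 4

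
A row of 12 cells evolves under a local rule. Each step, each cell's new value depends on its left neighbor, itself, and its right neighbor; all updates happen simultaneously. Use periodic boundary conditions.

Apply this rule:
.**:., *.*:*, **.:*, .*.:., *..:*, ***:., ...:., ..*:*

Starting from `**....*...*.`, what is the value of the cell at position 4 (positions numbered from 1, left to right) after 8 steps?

.**..*.*.*.*
*.***.*.*.*.
.*..**.*.*.*
*.**.**.*.*.
.*.**.**.*.*
*.*.**.**.*.
.*.*.**.**.*
*.*.*.**.**.
position 4 holds .

.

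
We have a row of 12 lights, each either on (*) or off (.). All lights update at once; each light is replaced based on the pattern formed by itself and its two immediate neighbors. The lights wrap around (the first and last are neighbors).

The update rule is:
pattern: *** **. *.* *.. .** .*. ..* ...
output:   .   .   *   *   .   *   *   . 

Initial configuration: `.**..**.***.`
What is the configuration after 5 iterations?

*..*******..

*..**..*...*
.**..****.*.
*..**....***
.**..*..*...
*..*******..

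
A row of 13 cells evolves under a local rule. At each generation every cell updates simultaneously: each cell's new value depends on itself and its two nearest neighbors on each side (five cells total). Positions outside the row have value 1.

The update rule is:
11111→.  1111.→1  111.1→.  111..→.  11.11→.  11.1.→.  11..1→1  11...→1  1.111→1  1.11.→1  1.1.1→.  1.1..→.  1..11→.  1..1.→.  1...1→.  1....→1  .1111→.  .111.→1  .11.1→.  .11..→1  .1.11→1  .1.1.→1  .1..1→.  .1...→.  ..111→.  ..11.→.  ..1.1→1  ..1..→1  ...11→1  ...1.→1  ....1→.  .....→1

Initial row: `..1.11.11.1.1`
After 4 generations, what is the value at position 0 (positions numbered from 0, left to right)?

.

1.111..1...11
..11.1.1..1..
1.....1...1..
.111.11..11..
position 0 holds .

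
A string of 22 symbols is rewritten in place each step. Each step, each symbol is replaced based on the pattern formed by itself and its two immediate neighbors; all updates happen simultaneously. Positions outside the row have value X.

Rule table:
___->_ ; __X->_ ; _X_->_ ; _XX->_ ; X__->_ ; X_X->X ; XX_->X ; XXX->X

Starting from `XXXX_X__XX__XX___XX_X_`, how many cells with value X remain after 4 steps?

6

XXXXX____X___X____XX_X
XXXXX______________XX_
XXXXX_______________XX
XXXXX________________X
count of X: 6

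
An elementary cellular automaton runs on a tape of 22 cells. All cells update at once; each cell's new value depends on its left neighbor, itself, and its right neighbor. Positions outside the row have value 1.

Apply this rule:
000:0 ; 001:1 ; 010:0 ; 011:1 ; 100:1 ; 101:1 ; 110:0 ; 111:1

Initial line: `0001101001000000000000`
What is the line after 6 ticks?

tick 1: 1011010110100000000001
tick 2: 0110101101010000000011
tick 3: 1101011010101000000111
tick 4: 1010110101010100001111
tick 5: 0101101010101010011111
tick 6: 1011010101010101111111

1011010101010101111111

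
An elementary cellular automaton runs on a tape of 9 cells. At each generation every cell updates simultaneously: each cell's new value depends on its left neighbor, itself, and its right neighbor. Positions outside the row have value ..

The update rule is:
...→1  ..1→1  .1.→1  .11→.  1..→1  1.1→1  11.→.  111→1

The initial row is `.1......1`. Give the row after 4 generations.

111111111
.1111111.
1.11111.1
11.111.11

11.111.11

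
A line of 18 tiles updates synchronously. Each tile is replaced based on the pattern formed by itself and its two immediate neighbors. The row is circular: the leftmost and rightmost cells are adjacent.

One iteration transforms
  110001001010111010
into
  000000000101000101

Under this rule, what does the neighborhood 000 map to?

0

At position 3 the neighborhood is 000; the next row has 0 there.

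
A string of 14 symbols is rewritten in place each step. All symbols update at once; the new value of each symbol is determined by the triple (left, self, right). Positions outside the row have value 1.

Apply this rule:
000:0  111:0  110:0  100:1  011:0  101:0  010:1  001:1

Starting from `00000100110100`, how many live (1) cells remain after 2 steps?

10001111000111
01010000101000
count of 1: 4

4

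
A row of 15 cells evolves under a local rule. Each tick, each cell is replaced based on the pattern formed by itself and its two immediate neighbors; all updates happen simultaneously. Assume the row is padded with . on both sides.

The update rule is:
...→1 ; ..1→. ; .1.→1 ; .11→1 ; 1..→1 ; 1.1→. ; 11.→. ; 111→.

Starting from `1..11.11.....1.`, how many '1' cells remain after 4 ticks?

6

11.1..1.1111.11
1..11.1.1....1.
11.1..1.1111.11  (repeats tick 1; period 2)
tick 4: 1..11.1.1....1.
count of 1: 6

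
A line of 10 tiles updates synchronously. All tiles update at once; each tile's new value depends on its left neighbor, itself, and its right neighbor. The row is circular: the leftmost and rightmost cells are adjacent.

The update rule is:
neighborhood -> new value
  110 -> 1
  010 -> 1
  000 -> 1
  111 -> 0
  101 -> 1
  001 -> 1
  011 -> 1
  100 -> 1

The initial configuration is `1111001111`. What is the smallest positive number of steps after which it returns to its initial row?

0001111000
1111001111

2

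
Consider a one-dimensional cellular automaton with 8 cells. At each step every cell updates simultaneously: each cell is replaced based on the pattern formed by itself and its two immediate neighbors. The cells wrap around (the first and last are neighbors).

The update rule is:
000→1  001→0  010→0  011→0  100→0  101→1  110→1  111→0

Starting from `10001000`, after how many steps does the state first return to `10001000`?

00100010
10001000

2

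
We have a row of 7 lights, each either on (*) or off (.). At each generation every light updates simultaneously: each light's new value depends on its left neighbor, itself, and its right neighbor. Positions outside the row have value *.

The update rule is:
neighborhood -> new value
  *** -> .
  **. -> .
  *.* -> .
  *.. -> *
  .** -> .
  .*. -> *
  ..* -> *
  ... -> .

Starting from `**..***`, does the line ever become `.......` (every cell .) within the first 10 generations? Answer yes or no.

yes

..**...
**..*.*
..***..
**...**
..*.*..
***.***
.......
all cells are . at generation 7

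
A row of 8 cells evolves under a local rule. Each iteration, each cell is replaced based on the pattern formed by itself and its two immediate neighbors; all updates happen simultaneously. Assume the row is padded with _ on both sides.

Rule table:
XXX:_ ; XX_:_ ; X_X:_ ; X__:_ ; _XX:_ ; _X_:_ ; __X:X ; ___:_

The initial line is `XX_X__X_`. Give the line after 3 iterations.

_____X__
____X___
___X____

___X____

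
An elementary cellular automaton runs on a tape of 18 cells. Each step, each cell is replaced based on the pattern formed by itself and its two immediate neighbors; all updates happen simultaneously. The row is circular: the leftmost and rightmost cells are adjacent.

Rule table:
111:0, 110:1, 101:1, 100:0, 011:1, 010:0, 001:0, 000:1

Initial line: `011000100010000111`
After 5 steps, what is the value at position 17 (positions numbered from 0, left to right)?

111010001000110101
001100100010111011
001100001001101111
001101100001111001
001111101101001000
position 17 holds 0

0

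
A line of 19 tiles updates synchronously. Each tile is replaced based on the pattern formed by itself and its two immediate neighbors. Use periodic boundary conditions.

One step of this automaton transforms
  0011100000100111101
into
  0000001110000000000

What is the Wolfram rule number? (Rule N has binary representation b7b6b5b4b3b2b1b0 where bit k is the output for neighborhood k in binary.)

1

position 3: 111 → 0  (bit 7 = 0)
position 4: 110 → 0  (bit 6 = 0)
position 17: 101 → 0  (bit 5 = 0)
position 0: 100 → 0  (bit 4 = 0)
position 2: 011 → 0  (bit 3 = 0)
position 10: 010 → 0  (bit 2 = 0)
position 1: 001 → 0  (bit 1 = 0)
position 6: 000 → 1  (bit 0 = 1)
bits b7..b0 = 00000001 = 1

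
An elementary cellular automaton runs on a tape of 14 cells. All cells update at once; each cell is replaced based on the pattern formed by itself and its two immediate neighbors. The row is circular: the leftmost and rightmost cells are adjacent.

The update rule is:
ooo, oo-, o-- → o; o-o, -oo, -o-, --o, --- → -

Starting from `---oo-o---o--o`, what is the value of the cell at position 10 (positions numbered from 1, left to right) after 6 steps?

o---o--o---o--
-o---o--o---o-
--o---o--o---o
o--o---o--o---
-o--o---o--o--
--o--o---o--o-
position 10 holds o

o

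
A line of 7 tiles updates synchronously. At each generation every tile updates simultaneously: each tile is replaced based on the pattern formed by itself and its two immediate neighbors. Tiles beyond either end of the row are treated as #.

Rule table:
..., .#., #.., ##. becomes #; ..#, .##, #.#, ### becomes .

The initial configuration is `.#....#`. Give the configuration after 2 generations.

.####..
....##.

....##.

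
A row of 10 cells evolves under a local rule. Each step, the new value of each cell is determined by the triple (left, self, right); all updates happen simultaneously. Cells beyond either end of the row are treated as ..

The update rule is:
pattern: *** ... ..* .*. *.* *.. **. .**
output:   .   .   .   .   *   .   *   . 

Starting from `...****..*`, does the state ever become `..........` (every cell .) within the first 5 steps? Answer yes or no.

yes

......*...
..........
all cells are . at step 2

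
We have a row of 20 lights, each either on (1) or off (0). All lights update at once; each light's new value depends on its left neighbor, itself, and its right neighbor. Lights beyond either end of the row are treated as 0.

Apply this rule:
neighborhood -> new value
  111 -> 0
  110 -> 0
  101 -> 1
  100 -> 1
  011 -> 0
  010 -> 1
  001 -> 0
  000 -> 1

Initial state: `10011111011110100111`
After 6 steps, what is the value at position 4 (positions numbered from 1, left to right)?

1

11000000100001110000
00111110111100001111
10000001000011100000
11111101111000011111
00000010000111000000
11111011110000111111
position 4 holds 1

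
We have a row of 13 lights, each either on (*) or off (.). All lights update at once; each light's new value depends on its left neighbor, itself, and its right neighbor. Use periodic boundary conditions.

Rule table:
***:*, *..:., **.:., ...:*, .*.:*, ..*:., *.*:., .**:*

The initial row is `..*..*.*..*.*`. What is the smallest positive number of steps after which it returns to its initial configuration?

1

..*..*.*..*.*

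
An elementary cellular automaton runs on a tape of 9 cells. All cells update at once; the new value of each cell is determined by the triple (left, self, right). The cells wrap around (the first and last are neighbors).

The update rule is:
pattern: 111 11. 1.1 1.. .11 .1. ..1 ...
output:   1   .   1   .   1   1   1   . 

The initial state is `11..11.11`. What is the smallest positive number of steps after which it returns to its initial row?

step 1: 1..11.111
step 2: ..11.1111
step 3: .11.1111.
step 4: 11.1111..
step 5: 1.1111..1
step 6: .1111..11
step 7: 1111..11.
step 8: 111..11.1
step 9: 11..11.11

9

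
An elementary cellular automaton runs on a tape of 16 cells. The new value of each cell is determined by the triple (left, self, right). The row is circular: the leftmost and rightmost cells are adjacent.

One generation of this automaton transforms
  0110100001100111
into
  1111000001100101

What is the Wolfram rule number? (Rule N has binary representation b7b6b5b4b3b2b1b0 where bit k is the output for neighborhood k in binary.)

position 14: 111 → 0  (bit 7 = 0)
position 2: 110 → 1  (bit 6 = 1)
position 0: 101 → 1  (bit 5 = 1)
position 5: 100 → 0  (bit 4 = 0)
position 1: 011 → 1  (bit 3 = 1)
position 4: 010 → 0  (bit 2 = 0)
position 8: 001 → 0  (bit 1 = 0)
position 6: 000 → 0  (bit 0 = 0)
bits b7..b0 = 01101000 = 104

104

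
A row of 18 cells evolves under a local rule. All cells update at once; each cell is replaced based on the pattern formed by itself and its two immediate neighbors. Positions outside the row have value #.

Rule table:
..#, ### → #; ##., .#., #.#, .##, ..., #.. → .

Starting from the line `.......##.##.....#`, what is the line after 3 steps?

....#.........#..#

......#.........#.
.....#.........#..
....#.........#..#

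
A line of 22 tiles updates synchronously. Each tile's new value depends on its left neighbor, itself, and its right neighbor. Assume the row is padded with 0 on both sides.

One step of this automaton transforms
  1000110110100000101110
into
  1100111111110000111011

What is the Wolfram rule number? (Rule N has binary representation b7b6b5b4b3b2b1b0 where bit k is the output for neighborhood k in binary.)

position 19: 111 → 0  (bit 7 = 0)
position 5: 110 → 1  (bit 6 = 1)
position 6: 101 → 1  (bit 5 = 1)
position 1: 100 → 1  (bit 4 = 1)
position 4: 011 → 1  (bit 3 = 1)
position 0: 010 → 1  (bit 2 = 1)
position 3: 001 → 0  (bit 1 = 0)
position 2: 000 → 0  (bit 0 = 0)
bits b7..b0 = 01111100 = 124

124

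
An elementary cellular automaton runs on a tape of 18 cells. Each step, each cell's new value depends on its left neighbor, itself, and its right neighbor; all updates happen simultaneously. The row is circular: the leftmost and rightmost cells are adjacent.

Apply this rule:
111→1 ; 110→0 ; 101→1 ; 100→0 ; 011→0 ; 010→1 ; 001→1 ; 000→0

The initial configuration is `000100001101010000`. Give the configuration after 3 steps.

001100010011110000
010000110101100000
110001001110000000

110001001110000000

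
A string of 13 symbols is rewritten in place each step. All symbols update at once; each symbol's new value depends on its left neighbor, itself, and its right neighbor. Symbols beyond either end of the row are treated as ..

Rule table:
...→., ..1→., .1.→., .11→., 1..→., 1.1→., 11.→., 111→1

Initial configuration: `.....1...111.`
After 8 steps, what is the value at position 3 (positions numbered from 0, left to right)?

.

..........1..
.............
.............  (fixed point — unchanged through step 8)
position 3 holds .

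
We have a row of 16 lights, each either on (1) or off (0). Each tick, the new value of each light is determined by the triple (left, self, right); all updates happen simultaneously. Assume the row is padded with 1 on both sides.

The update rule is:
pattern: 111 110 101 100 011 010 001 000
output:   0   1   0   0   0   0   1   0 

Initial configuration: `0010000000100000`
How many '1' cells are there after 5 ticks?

3

0100000001000001
0000000010000010
0000000100000100
0000001000001001
0000010000010010
count of 1: 3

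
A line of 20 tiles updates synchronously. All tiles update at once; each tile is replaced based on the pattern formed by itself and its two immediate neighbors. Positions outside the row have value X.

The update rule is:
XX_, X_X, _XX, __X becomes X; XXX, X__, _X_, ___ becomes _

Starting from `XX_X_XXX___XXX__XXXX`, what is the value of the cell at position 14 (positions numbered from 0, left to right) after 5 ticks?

X

tick 1: _XX_XX_X__XX_X_XX___
tick 2: XXXXXXX__XXXX_XXX__X
tick 3: ______X_XX__XXX_X_XX
tick 4: _____X_XXX_XX_XX_XX_
tick 5: ____X_XX_XXXXXXXXXXX
position 14 holds X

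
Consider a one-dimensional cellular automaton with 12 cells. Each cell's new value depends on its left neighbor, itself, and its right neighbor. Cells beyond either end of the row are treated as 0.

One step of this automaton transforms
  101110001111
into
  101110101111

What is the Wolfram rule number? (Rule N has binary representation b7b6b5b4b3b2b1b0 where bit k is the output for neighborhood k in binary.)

205

position 3: 111 → 1  (bit 7 = 1)
position 4: 110 → 1  (bit 6 = 1)
position 1: 101 → 0  (bit 5 = 0)
position 5: 100 → 0  (bit 4 = 0)
position 2: 011 → 1  (bit 3 = 1)
position 0: 010 → 1  (bit 2 = 1)
position 7: 001 → 0  (bit 1 = 0)
position 6: 000 → 1  (bit 0 = 1)
bits b7..b0 = 11001101 = 205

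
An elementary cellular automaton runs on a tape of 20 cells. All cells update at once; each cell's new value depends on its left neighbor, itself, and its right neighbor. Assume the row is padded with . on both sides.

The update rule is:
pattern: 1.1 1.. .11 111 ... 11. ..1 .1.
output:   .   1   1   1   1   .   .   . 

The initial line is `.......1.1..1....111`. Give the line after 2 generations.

11111.111..1.11..1.1

111111....1..111.11.
11111.111..1.11..1.1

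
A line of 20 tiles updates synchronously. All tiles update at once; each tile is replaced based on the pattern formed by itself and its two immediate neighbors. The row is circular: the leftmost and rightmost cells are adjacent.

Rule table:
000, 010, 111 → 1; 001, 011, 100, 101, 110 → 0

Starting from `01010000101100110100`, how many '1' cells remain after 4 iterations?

iteration 1: 01010110100000000101
iteration 2: 01010000101111110101
iteration 3: 01010110100111100101
iteration 4: 01010000100011000101
count of 1: 7

7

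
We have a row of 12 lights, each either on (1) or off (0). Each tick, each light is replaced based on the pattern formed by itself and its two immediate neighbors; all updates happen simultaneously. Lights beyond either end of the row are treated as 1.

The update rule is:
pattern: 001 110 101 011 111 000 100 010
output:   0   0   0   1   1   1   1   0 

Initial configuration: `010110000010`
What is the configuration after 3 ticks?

000101111000
110001110110
101101100100

101101100100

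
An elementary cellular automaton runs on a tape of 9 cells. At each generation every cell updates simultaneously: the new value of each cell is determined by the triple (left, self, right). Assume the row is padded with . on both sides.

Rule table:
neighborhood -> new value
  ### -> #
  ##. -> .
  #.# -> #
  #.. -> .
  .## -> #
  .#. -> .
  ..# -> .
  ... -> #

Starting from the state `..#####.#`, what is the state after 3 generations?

#.####.#.
.####.#..
.###.#..#

.###.#..#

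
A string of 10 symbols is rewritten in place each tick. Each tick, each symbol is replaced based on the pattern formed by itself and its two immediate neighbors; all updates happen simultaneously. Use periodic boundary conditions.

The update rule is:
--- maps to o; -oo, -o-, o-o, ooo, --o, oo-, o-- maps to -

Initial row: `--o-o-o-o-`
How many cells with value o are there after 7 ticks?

tick 1: o---------
tick 2: --ooooooo-
tick 3: o---------  (repeats tick 1; period 2)
tick 7: o---------
count of o: 1

1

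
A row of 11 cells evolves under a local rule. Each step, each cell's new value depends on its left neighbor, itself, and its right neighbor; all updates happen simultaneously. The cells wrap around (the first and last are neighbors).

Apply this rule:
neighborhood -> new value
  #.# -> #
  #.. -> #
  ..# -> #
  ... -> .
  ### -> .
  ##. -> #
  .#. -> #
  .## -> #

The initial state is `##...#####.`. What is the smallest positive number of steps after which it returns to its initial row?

###.##...##
..#####.##.
.##...#####
####.##...#
...#####.##
#.##...####
#####.##...
#...#####.#
##.##...###
.#####.##..
##...#####.

11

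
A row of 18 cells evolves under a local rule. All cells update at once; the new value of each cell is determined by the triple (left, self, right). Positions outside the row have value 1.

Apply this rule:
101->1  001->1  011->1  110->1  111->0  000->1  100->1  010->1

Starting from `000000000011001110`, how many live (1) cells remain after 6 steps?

3

111111111111111011
000000000000001110
111111111111111011  (repeats step 1; period 2)
step 6: 000000000000001110
count of 1: 3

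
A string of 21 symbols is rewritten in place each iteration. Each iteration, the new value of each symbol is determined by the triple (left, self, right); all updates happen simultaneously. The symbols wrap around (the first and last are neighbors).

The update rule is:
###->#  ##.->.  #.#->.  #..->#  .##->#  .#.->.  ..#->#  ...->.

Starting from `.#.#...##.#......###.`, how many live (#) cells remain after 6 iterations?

iteration 1: #...#.##...#....###.#
iteration 2: .#.#..#.#.#.#..###..#
iteration 3: ....##.......####.##.
iteration 4: ...##.#.....####..#.#
iteration 5: #.##...#...####.##...
iteration 6: ..#.#.#.#.####..#.#.#
count of #: 11

11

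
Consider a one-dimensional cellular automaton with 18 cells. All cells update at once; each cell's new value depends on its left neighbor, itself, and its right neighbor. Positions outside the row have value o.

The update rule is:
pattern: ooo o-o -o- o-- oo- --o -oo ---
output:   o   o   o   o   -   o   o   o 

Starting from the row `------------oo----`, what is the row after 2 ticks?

ooooooooooooo-oooo
oooooooooooo-ooooo

oooooooooooo-ooooo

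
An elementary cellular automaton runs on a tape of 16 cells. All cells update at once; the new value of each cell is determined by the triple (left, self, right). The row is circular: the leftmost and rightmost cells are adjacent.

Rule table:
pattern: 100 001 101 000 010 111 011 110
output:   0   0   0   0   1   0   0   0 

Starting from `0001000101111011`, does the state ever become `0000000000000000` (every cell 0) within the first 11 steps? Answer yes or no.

no

step 1: 0001000100000000
step 2: 0001000100000000  (fixed point — unchanged through step 11)
step 11 is 0001000100000000, still not uniform 0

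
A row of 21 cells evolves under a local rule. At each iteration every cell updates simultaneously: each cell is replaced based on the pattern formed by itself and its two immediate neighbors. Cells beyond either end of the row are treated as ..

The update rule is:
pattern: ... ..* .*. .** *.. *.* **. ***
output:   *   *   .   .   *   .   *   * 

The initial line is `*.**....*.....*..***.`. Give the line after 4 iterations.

*.***.****..****..*..

...*****.*****.**.***
***.****..****..*..**
.**..*****.*****.**.*
*.***.****..****..*..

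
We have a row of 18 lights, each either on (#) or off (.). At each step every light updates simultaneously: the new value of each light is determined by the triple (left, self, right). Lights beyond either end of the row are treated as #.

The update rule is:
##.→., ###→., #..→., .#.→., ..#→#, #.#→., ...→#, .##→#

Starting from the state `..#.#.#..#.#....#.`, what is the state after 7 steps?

step 1: .#......#....###..
step 2: ...#####..####...#
step 3: .###.....##....###
step 4: .#...#####..####..
step 5: ...###.....##....#
step 6: .###...#####..####
step 7: .#...###.....##...

.#...###.....##...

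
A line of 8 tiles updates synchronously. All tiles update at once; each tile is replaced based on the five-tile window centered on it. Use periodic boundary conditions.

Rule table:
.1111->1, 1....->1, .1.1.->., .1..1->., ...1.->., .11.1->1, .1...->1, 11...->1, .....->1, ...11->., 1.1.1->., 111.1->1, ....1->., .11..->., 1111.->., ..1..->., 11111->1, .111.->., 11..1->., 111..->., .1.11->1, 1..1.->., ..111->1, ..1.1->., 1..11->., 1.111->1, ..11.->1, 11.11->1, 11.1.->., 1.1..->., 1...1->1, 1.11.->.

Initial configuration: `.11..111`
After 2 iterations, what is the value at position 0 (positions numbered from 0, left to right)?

.

1....1.1
.11...1.
position 0 holds .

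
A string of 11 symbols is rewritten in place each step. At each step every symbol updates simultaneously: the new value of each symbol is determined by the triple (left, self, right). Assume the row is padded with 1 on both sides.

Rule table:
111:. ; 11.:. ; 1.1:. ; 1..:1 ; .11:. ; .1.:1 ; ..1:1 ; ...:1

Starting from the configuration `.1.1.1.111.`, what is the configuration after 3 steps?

.1.1.1.....
.1.1.111111
.1.1.......

.1.1.......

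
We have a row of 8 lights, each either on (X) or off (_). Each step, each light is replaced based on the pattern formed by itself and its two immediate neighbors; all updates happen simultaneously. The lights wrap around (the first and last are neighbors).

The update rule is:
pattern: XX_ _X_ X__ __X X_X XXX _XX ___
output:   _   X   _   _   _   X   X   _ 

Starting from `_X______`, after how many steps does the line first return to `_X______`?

1

_X______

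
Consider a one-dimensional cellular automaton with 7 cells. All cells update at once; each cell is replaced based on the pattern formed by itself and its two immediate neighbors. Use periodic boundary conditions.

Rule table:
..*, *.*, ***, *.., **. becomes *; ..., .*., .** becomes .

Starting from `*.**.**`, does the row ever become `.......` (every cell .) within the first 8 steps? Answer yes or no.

no

**.**.*
***.**.
.***.**
*.***.*
**.***.
.**.***
*.**.**  (repeats step 0; period 7)
step 8: **.**.*
step 8 is **.**.*, still not uniform .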